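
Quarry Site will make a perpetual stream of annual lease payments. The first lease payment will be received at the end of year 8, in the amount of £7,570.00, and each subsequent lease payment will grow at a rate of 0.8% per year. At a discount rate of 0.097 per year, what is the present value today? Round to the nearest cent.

Value at end of year 7: C₁ / (r − g) = £7,570.00 / (0.097 − 0.008) = £85,056.1798
Discount to today: PV = £85,056.1798 / (1 + 0.097)^7 = £85,056.1798 / 1.911817 = £44,489.70

£44489.70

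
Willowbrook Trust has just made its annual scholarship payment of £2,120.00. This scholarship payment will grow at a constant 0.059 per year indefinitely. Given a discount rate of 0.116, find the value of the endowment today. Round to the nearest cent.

£39387.37

D₁ = D₀ × (1 + g) = £2,120.00 × 1.059 = £2,245.0800
Growing perpetuity: P = D₁ / (r − g) = £2,245.0800 / (0.116 − 0.059) = £39,387.37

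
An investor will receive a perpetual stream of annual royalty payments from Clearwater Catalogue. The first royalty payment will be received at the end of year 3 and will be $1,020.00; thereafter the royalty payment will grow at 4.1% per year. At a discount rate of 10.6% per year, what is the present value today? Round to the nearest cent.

Value at end of year 2: C₁ / (r − g) = $1,020.00 / (0.106 − 0.041) = $15,692.3077
Discount to today: PV = $15,692.3077 / (1 + 0.106)^2 = $15,692.3077 / 1.223236 = $12,828.52

$12828.52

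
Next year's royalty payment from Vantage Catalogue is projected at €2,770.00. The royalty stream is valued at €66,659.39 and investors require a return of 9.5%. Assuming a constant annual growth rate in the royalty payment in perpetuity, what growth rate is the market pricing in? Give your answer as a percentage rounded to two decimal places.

P = D₁/(r−g) ⇒ g = r − D₁/P = 0.095 − €2,770.00/€66,659.39 = 0.053445

5.34%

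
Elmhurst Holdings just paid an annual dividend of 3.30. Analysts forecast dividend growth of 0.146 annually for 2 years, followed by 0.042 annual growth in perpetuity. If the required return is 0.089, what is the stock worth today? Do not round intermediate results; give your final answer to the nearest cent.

88.15

D_1 = 3.78180
D_2 = 4.33394
Terminal value at year 2: TV = D_2×(1+g_2)/(r−g_2) = 4.51597/0.047 = 96.08443
P_0 = D_1/(1+r)^1 + D_2/(1+r)^2 + TV/(1+r)^2
    = 3.47273 + 3.65450 + 81.02094 = 88.14816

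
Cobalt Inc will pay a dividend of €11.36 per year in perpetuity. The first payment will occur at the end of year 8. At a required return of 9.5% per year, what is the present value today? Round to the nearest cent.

Value at end of year 7: C / r = €11.36 / 0.095 = €119.5789
Discount to today: PV = €119.5789 / (1 + 0.095)^7 = €119.5789 / 1.887552 = €63.35

€63.35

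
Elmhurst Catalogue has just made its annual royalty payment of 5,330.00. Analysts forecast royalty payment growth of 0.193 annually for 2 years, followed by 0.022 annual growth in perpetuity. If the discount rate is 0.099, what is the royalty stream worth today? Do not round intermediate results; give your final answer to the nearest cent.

95429.57

D_1 = 6358.69000
D_2 = 7585.91717
Terminal value at year 2: TV = D_2×(1+g_2)/(r−g_2) = 7752.80735/0.077 = 100685.80971
P_0 = D_1/(1+r)^1 + D_2/(1+r)^2 + TV/(1+r)^2
    = 5785.88717 + 6280.76742 + 83362.91302 = 95429.56761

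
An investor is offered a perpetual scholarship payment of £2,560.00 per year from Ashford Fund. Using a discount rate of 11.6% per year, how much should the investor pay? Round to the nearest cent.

Level perpetuity: PV = C / r = £2,560.00 / 0.116 = £22,068.97

£22068.97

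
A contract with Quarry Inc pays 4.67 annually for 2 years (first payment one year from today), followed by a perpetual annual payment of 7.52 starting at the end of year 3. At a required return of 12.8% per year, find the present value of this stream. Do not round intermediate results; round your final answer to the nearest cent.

53.98

PV of 2-year annuity: 4.67 × [1 − (1+0.128)^−2] / 0.128 = 7.81035
Perpetuity value at year 2: 7.52 / 0.128 = 58.75000
PV of perpetuity: 58.75000 / (1+0.128)^2 = 46.17317
Total PV = 7.81035 + 46.17317 = 53.98351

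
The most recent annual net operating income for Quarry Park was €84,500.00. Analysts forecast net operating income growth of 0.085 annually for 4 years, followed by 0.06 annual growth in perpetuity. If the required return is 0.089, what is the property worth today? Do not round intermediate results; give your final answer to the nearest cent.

€3378398.53

D_1 = 91682.50000
D_2 = 99475.51250
D_3 = 107930.93106
D_4 = 117105.06020
Terminal value at year 4: TV = D_4×(1+g_2)/(r−g_2) = 124131.36381/0.029 = 4280391.85569
P_0 = D_1/(1+r)^1 + D_2/(1+r)^2 + D_3/(1+r)^3 + D_4/(1+r)^4 + TV/(1+r)^4
    = 84189.62351 + 83880.38706 + 83572.28646 + 83265.31755 + 3043490.91734 = 3378398.53192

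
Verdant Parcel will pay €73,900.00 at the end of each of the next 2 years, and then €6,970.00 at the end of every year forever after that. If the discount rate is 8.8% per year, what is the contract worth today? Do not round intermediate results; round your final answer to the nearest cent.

€197262.03

PV of 2-year annuity: €73,900.00 × [1 − (1+0.088)^−2] / 0.088 = 130351.83283
Perpetuity value at year 2: €6,970.00 / 0.088 = 79204.54545
PV of perpetuity: 79204.54545 / (1+0.088)^2 = 66910.19803
Total PV = 130351.83283 + 66910.19803 = 197262.03086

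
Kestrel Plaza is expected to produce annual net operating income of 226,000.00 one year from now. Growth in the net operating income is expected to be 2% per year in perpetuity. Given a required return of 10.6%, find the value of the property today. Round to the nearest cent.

Growing perpetuity: P = D₁ / (r − g) = 226,000.0000 / (0.106 − 0.02) = 2,627,906.98

2627906.98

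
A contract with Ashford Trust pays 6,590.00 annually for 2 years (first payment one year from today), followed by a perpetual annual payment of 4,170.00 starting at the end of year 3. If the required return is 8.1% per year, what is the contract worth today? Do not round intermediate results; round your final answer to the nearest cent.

PV of 2-year annuity: 6,590.00 × [1 − (1+0.081)^−2] / 0.081 = 11735.62185
Perpetuity value at year 2: 4,170.00 / 0.081 = 51481.48148
PV of perpetuity: 51481.48148 / (1+0.081)^2 = 44055.45066
Total PV = 11735.62185 + 44055.45066 = 55791.07251

55791.07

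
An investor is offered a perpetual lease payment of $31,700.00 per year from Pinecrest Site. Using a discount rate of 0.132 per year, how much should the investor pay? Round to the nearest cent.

$240151.52

Level perpetuity: PV = C / r = $31,700.00 / 0.132 = $240,151.52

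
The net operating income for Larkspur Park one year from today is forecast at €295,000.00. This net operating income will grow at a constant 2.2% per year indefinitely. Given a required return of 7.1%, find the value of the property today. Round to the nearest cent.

€6020408.16

Growing perpetuity: P = D₁ / (r − g) = €295,000.0000 / (0.071 − 0.022) = €6,020,408.16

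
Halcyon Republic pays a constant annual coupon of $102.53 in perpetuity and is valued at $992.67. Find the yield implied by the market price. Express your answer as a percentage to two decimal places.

10.33%

P = C/r ⇒ r = C/P = $102.53/$992.67 = 0.103287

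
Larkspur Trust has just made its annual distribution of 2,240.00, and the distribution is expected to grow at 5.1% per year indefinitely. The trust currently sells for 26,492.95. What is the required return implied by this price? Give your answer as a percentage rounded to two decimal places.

13.99%

D₁ = 2,240.00 × 1.051 = 2,354.2400
P = D₁/(r − g) ⇒ r = D₁/P + g = 2,354.2400/26,492.95 + 0.051 = 0.088863 + 0.051 = 0.139863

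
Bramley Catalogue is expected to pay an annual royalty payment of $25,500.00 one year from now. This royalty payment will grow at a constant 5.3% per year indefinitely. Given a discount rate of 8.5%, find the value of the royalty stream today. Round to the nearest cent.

Growing perpetuity: P = D₁ / (r − g) = $25,500.0000 / (0.085 − 0.053) = $796,875.00

$796875.00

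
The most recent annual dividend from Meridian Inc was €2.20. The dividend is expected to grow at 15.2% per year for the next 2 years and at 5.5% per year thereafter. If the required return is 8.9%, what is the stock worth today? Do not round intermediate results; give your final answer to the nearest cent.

€81.18

D_1 = 2.53440
D_2 = 2.91963
Terminal value at year 2: TV = D_2×(1+g_2)/(r−g_2) = 3.08021/0.034 = 90.59436
P_0 = D_1/(1+r)^1 + D_2/(1+r)^2 + TV/(1+r)^2
    = 2.32727 + 2.46191 + 76.39157 = 81.18075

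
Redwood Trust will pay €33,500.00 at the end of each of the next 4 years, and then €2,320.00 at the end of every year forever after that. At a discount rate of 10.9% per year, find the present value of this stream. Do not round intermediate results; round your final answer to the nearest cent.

PV of 4-year annuity: €33,500.00 × [1 − (1+0.109)^−4] / 0.109 = 104154.22441
Perpetuity value at year 4: €2,320.00 / 0.109 = 21284.40367
PV of perpetuity: 21284.40367 / (1+0.109)^4 = 14071.33499
Total PV = 104154.22441 + 14071.33499 = 118225.55940

€118225.56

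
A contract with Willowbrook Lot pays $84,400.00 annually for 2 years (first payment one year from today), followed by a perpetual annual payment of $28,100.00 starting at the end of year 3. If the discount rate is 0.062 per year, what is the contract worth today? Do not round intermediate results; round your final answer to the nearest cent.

$556157.24

PV of 2-year annuity: $84,400.00 × [1 − (1+0.062)^−2] / 0.062 = 154305.73732
Perpetuity value at year 2: $28,100.00 / 0.062 = 453225.80645
PV of perpetuity: 453225.80645 / (1+0.062)^2 = 401851.50291
Total PV = 154305.73732 + 401851.50291 = 556157.24023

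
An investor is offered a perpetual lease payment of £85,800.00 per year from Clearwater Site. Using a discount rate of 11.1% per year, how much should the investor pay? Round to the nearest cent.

Level perpetuity: PV = C / r = £85,800.00 / 0.111 = £772,972.97

£772972.97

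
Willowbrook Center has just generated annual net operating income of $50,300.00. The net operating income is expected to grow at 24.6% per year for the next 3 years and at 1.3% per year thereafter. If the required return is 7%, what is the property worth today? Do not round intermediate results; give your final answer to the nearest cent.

D_1 = 62673.80000
D_2 = 78091.55480
D_3 = 97302.07728
Terminal value at year 3: TV = D_3×(1+g_2)/(r−g_2) = 98567.00429/0.057 = 1729245.68922
P_0 = D_1/(1+r)^1 + D_2/(1+r)^2 + D_3/(1+r)^3 + TV/(1+r)^3
    = 58573.64486 + 68208.18831 + 79427.47910 + 1411579.58473 = 1617788.89701

$1617788.90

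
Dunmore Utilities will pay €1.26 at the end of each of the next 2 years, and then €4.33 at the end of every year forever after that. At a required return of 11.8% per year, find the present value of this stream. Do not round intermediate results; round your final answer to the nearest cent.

€31.49

PV of 2-year annuity: €1.26 × [1 − (1+0.118)^−2] / 0.118 = 2.13507
Perpetuity value at year 2: €4.33 / 0.118 = 36.69492
PV of perpetuity: 36.69492 / (1+0.118)^2 = 29.35772
Total PV = 2.13507 + 29.35772 = 31.49279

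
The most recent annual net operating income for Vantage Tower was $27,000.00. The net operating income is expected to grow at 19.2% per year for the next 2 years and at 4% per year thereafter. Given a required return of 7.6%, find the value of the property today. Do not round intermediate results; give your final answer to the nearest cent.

$1020289.96

D_1 = 32184.00000
D_2 = 38363.32800
Terminal value at year 2: TV = D_2×(1+g_2)/(r−g_2) = 39897.86112/0.036 = 1108273.92000
P_0 = D_1/(1+r)^1 + D_2/(1+r)^2 + TV/(1+r)^2
    = 29910.78067 + 33135.36297 + 957243.81918 = 1020289.96283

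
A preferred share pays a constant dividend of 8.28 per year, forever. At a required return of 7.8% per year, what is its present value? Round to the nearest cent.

Level perpetuity: PV = C / r = 8.28 / 0.078 = 106.15

106.15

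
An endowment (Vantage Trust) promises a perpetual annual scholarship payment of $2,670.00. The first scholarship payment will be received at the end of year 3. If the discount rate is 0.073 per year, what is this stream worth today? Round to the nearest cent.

$31767.93

Value at end of year 2: C / r = $2,670.00 / 0.073 = $36,575.3425
Discount to today: PV = $36,575.3425 / (1 + 0.073)^2 = $36,575.3425 / 1.151329 = $31,767.93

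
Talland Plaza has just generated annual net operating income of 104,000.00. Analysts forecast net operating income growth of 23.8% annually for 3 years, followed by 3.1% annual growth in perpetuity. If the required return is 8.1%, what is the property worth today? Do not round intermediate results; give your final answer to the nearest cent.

3632840.30

D_1 = 128752.00000
D_2 = 159394.97600
D_3 = 197330.98029
Terminal value at year 3: TV = D_3×(1+g_2)/(r−g_2) = 203448.24068/0.05 = 4068964.81354
P_0 = D_1/(1+r)^1 + D_2/(1+r)^2 + D_3/(1+r)^3 + TV/(1+r)^3
    = 119104.53284 + 136402.78599 + 156213.36638 + 3221119.61475 = 3632840.29996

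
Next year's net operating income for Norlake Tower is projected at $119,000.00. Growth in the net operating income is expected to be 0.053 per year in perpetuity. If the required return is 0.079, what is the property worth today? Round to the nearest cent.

Growing perpetuity: P = D₁ / (r − g) = $119,000.0000 / (0.079 − 0.053) = $4,576,923.08

$4576923.08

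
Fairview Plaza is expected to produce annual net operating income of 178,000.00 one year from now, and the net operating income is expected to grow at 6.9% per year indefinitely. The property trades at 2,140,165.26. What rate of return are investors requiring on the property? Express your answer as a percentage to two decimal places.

P = D₁/(r − g) ⇒ r = D₁/P + g = 178,000.0000/2,140,165.26 + 0.069 = 0.083171 + 0.069 = 0.152171

15.22%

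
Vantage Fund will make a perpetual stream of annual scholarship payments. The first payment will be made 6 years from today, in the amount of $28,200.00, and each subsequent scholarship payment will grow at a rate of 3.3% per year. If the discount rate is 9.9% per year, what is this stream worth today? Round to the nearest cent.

$266511.96

Value at end of year 5: C₁ / (r − g) = $28,200.00 / (0.099 − 0.033) = $427,272.7273
Discount to today: PV = $427,272.7273 / (1 + 0.099)^5 = $427,272.7273 / 1.603203 = $266,511.96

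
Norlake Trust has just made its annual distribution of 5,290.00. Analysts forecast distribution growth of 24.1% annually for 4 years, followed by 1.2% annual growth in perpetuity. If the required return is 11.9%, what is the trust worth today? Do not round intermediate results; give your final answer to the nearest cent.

103277.93

D_1 = 6564.89000
D_2 = 8147.02849
D_3 = 10110.46236
D_4 = 12547.08378
Terminal value at year 4: TV = D_4×(1+g_2)/(r−g_2) = 12697.64879/0.107 = 118669.61485
P_0 = D_1/(1+r)^1 + D_2/(1+r)^2 + D_3/(1+r)^3 + D_4/(1+r)^4 + TV/(1+r)^4
    = 5866.74710 + 6506.37457 + 7215.73802 + 8002.44047 + 75686.63319 = 103277.93335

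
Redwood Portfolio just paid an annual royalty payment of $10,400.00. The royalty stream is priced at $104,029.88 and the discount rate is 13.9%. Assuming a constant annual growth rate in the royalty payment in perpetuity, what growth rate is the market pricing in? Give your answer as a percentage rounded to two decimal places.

P = D₀(1+g)/(r−g) ⇒ P(r−g) = D₀(1+g) ⇒ g(P+D₀) = P·r − D₀
g = (P·r − D₀)/(P + D₀) = ($104,029.88×0.139 − $10,400.00) / ($104,029.88 + $10,400.00) = 0.035482

3.55%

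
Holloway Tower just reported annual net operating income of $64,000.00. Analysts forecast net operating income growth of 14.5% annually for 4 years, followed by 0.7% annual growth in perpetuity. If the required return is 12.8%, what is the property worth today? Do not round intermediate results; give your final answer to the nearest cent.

$831261.92

D_1 = 73280.00000
D_2 = 83905.60000
D_3 = 96071.91200
D_4 = 110002.33924
Terminal value at year 4: TV = D_4×(1+g_2)/(r−g_2) = 110772.35561/0.121 = 915474.01334
P_0 = D_1/(1+r)^1 + D_2/(1+r)^2 + D_3/(1+r)^3 + D_4/(1+r)^4 + TV/(1+r)^4
    = 64964.53901 + 65943.61451 + 66937.44558 + 67946.25460 + 565470.06924 = 831261.92293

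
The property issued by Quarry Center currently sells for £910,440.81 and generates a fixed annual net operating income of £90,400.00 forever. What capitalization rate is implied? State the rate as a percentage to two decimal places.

9.93%

P = C/r ⇒ r = C/P = £90,400.00/£910,440.81 = 0.099293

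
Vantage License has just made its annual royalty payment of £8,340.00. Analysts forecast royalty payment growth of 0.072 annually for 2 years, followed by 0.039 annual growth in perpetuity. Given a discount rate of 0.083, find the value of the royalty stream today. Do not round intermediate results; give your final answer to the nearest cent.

£209384.20

D_1 = 8940.48000
D_2 = 9584.19456
Terminal value at year 2: TV = D_2×(1+g_2)/(r−g_2) = 9957.97815/0.044 = 226317.68518
P_0 = D_1/(1+r)^1 + D_2/(1+r)^2 + TV/(1+r)^2
    = 8255.29086 + 8171.44211 + 192957.46245 = 209384.19542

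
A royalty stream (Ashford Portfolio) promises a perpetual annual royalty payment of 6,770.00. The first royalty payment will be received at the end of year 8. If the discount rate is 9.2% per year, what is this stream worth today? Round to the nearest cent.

Value at end of year 7: C / r = 6,770.00 / 0.092 = 73,586.9565
Discount to today: PV = 73,586.9565 / (1 + 0.092)^7 = 73,586.9565 / 1.851648 = 39,741.33

39741.33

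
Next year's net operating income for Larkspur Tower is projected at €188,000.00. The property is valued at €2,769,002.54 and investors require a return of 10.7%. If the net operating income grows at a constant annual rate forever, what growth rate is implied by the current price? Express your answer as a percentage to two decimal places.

P = D₁/(r−g) ⇒ g = r − D₁/P = 0.107 − €188,000.00/€2,769,002.54 = 0.039106

3.91%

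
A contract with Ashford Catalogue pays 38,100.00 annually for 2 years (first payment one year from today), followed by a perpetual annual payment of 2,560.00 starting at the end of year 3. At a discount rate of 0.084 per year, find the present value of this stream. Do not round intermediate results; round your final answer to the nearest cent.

93507.54

PV of 2-year annuity: 38,100.00 × [1 − (1+0.084)^−2] / 0.084 = 67571.58808
Perpetuity value at year 2: 2,560.00 / 0.084 = 30476.19048
PV of perpetuity: 30476.19048 / (1+0.084)^2 = 25935.94729
Total PV = 67571.58808 + 25935.94729 = 93507.53537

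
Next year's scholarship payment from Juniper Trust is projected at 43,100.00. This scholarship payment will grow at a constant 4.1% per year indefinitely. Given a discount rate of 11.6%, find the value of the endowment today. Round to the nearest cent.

574666.67

Growing perpetuity: P = D₁ / (r − g) = 43,100.0000 / (0.116 − 0.041) = 574,666.67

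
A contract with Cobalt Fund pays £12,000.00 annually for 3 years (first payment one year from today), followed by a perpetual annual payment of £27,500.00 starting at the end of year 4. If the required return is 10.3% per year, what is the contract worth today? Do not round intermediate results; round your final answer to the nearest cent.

£228646.76

PV of 3-year annuity: £12,000.00 × [1 − (1+0.103)^−3] / 0.103 = 29685.31366
Perpetuity value at year 3: £27,500.00 / 0.103 = 266990.29126
PV of perpetuity: 266990.29126 / (1+0.103)^3 = 198961.44746
Total PV = 29685.31366 + 198961.44746 = 228646.76112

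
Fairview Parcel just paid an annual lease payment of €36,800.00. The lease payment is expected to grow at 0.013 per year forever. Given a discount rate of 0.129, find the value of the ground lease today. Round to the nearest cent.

€321365.52

D₁ = D₀ × (1 + g) = €36,800.00 × 1.013 = €37,278.4000
Growing perpetuity: P = D₁ / (r − g) = €37,278.4000 / (0.129 − 0.013) = €321,365.52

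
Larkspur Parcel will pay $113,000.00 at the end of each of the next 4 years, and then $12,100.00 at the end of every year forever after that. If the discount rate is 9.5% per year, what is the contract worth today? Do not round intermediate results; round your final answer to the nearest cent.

PV of 4-year annuity: $113,000.00 × [1 − (1+0.095)^−4] / 0.095 = 362106.36670
Perpetuity value at year 4: $12,100.00 / 0.095 = 127368.42105
PV of perpetuity: 127368.42105 / (1+0.095)^4 = 88594.19949
Total PV = 362106.36670 + 88594.19949 = 450700.56618

$450700.57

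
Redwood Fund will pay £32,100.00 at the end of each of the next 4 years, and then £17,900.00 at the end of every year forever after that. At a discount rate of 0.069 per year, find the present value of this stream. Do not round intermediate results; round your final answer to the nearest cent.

£307627.47

PV of 4-year annuity: £32,100.00 × [1 − (1+0.069)^−4] / 0.069 = 108975.39089
Perpetuity value at year 4: £17,900.00 / 0.069 = 259420.28986
PV of perpetuity: 259420.28986 / (1+0.069)^4 = 198652.08123
Total PV = 108975.39089 + 198652.08123 = 307627.47212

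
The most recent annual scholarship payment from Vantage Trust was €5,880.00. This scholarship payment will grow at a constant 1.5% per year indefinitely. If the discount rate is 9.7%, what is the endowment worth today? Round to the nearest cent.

D₁ = D₀ × (1 + g) = €5,880.00 × 1.015 = €5,968.2000
Growing perpetuity: P = D₁ / (r − g) = €5,968.2000 / (0.097 − 0.015) = €72,782.93

€72782.93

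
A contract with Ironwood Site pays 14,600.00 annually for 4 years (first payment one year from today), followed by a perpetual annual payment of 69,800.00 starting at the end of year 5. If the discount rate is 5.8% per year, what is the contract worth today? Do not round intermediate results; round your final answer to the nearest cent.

PV of 4-year annuity: 14,600.00 × [1 − (1+0.058)^−4] / 0.058 = 50823.09494
Perpetuity value at year 4: 69,800.00 / 0.058 = 1203448.27586
PV of perpetuity: 1203448.27586 / (1+0.058)^4 = 960472.10965
Total PV = 50823.09494 + 960472.10965 = 1011295.20459

1011295.20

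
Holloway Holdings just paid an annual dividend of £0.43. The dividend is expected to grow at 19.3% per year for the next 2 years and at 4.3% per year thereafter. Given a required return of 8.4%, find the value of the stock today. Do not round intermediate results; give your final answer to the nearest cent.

£14.24

D_1 = 0.51299
D_2 = 0.61200
Terminal value at year 2: TV = D_2×(1+g_2)/(r−g_2) = 0.63831/0.041 = 15.56861
P_0 = D_1/(1+r)^1 + D_2/(1+r)^2 + TV/(1+r)^2
    = 0.47324 + 0.52082 + 13.24925 = 14.24331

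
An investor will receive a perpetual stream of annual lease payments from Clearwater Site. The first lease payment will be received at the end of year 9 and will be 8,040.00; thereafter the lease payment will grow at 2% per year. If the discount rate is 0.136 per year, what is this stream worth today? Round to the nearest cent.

24990.30

Value at end of year 8: C₁ / (r − g) = 8,040.00 / (0.136 − 0.02) = 69,310.3448
Discount to today: PV = 69,310.3448 / (1 + 0.136)^8 = 69,310.3448 / 2.773490 = 24,990.30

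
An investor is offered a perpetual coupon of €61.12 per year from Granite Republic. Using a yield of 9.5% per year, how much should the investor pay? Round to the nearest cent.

€643.37

Level perpetuity: PV = C / r = €61.12 / 0.095 = €643.37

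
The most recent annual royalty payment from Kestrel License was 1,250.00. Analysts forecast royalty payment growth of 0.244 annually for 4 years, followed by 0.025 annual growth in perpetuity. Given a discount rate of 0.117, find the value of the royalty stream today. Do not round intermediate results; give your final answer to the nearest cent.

D_1 = 1555.00000
D_2 = 1934.42000
D_3 = 2406.41848
D_4 = 2993.58459
Terminal value at year 4: TV = D_4×(1+g_2)/(r−g_2) = 3068.42420/0.092 = 33352.43700
P_0 = D_1/(1+r)^1 + D_2/(1+r)^2 + D_3/(1+r)^3 + D_4/(1+r)^4 + TV/(1+r)^4
    = 1392.12175 + 1550.40238 + 1726.67911 + 1922.99804 + 21424.70644 = 28016.90773

28016.91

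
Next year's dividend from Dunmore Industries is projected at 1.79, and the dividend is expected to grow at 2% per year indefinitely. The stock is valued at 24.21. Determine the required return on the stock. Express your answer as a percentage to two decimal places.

9.39%

P = D₁/(r − g) ⇒ r = D₁/P + g = 1.7900/24.21 + 0.02 = 0.073936 + 0.02 = 0.093936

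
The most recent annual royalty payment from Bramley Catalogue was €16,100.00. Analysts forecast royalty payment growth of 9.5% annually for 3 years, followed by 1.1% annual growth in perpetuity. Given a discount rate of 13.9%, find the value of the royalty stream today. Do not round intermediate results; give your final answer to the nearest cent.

D_1 = 17629.50000
D_2 = 19304.30250
D_3 = 21138.21124
Terminal value at year 3: TV = D_3×(1+g_2)/(r−g_2) = 21370.73156/0.128 = 166958.84032
P_0 = D_1/(1+r)^1 + D_2/(1+r)^2 + D_3/(1+r)^3 + TV/(1+r)^3
    = 15478.05092 + 14880.12797 + 14305.30301 + 112989.54175 = 157653.02365

€157653.02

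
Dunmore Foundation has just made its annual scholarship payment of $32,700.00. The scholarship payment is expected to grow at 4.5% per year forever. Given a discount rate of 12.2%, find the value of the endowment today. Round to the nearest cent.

$443785.71

D₁ = D₀ × (1 + g) = $32,700.00 × 1.045 = $34,171.5000
Growing perpetuity: P = D₁ / (r − g) = $34,171.5000 / (0.122 − 0.045) = $443,785.71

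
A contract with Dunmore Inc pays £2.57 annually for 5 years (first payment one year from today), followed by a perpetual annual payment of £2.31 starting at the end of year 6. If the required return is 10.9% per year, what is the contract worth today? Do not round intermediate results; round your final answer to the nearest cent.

£22.16

PV of 5-year annuity: £2.57 × [1 − (1+0.109)^−5] / 0.109 = 9.52240
Perpetuity value at year 5: £2.31 / 0.109 = 21.19266
PV of perpetuity: 21.19266 / (1+0.109)^5 = 12.63362
Total PV = 9.52240 + 12.63362 = 22.15602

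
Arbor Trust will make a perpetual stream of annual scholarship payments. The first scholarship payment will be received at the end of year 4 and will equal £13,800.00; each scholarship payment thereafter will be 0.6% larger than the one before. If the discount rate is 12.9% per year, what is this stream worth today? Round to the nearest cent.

Value at end of year 3: C₁ / (r − g) = £13,800.00 / (0.129 − 0.006) = £112,195.1220
Discount to today: PV = £112,195.1220 / (1 + 0.129)^3 = £112,195.1220 / 1.439070 = £77,963.65

£77963.65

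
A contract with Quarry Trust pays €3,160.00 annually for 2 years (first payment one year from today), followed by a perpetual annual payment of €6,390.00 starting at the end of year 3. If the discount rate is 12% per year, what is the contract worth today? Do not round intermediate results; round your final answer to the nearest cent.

PV of 2-year annuity: €3,160.00 × [1 − (1+0.12)^−2] / 0.12 = 5340.56122
Perpetuity value at year 2: €6,390.00 / 0.12 = 53250.00000
PV of perpetuity: 53250.00000 / (1+0.12)^2 = 42450.57398
Total PV = 5340.56122 + 42450.57398 = 47791.13520

€47791.14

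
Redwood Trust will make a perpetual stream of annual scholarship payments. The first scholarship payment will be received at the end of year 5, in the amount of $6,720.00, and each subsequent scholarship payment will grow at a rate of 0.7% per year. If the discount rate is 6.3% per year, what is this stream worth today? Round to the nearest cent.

Value at end of year 4: C₁ / (r − g) = $6,720.00 / (0.063 − 0.007) = $120,000.0000
Discount to today: PV = $120,000.0000 / (1 + 0.063)^4 = $120,000.0000 / 1.276830 = $93,982.76

$93982.76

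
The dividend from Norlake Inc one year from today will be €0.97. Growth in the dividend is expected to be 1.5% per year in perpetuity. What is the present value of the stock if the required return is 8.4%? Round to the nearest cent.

Growing perpetuity: P = D₁ / (r − g) = €0.9700 / (0.084 − 0.015) = €14.06

€14.06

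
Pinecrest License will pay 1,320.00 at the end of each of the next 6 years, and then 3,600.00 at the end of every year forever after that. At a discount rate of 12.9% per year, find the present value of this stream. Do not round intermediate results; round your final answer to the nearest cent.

PV of 6-year annuity: 1,320.00 × [1 − (1+0.129)^−6] / 0.129 = 5291.49311
Perpetuity value at year 6: 3,600.00 / 0.129 = 27906.97674
PV of perpetuity: 27906.97674 / (1+0.129)^6 = 13475.63189
Total PV = 5291.49311 + 13475.63189 = 18767.12500

18767.13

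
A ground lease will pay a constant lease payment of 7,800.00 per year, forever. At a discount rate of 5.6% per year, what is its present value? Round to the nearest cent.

139285.71

Level perpetuity: PV = C / r = 7,800.00 / 0.056 = 139,285.71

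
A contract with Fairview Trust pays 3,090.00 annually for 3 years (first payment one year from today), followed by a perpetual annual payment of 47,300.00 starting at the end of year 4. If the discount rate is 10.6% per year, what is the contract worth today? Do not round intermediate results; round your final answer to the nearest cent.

PV of 3-year annuity: 3,090.00 × [1 − (1+0.106)^−3] / 0.106 = 7603.92248
Perpetuity value at year 3: 47,300.00 / 0.106 = 446226.41509
PV of perpetuity: 446226.41509 / (1+0.106)^3 = 329829.80239
Total PV = 7603.92248 + 329829.80239 = 337433.72486

337433.72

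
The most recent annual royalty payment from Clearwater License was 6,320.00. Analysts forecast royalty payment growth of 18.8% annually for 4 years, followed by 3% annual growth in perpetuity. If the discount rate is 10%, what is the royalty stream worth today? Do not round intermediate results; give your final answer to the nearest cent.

D_1 = 7508.16000
D_2 = 8919.69408
D_3 = 10596.59657
D_4 = 12588.75672
Terminal value at year 4: TV = D_4×(1+g_2)/(r−g_2) = 12966.41942/0.07 = 185234.56319
P_0 = D_1/(1+r)^1 + D_2/(1+r)^2 + D_3/(1+r)^3 + D_4/(1+r)^4 + TV/(1+r)^4
    = 6825.60000 + 7371.64800 + 7961.37984 + 8598.29023 + 126517.69906 = 157274.61712

157274.62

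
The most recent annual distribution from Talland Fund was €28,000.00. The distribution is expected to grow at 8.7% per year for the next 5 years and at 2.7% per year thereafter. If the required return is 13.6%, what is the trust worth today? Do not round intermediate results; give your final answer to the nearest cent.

€334513.22

D_1 = 30436.00000
D_2 = 33083.93200
D_3 = 35962.23408
D_4 = 39090.94845
D_5 = 42491.86096
Terminal value at year 5: TV = D_5×(1+g_2)/(r−g_2) = 43639.14121/0.109 = 400359.09367
P_0 = D_1/(1+r)^1 + D_2/(1+r)^2 + D_3/(1+r)^3 + D_4/(1+r)^4 + D_5/(1+r)^5 + TV/(1+r)^5
    = 26792.25352 + 25636.60174 + 24530.79762 + 23472.69103 + 22460.22460 + 211620.64832 = 334513.21683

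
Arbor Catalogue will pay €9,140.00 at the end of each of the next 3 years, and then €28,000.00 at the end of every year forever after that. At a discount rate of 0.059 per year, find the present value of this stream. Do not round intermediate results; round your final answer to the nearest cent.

€424069.85

PV of 3-year annuity: €9,140.00 × [1 − (1+0.059)^−3] / 0.059 = 24476.60171
Perpetuity value at year 3: €28,000.00 / 0.059 = 474576.27119
PV of perpetuity: 474576.27119 / (1+0.059)^3 = 399593.24627
Total PV = 24476.60171 + 399593.24627 = 424069.84797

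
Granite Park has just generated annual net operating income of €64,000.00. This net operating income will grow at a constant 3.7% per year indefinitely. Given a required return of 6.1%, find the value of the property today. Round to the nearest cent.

D₁ = D₀ × (1 + g) = €64,000.00 × 1.037 = €66,368.0000
Growing perpetuity: P = D₁ / (r − g) = €66,368.0000 / (0.061 − 0.037) = €2,765,333.33

€2765333.33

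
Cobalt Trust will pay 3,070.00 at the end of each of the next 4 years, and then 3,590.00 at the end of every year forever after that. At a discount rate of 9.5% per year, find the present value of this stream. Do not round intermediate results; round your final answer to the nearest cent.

36123.14

PV of 4-year annuity: 3,070.00 × [1 − (1+0.095)^−4] / 0.095 = 9837.75704
Perpetuity value at year 4: 3,590.00 / 0.095 = 37789.47368
PV of perpetuity: 37789.47368 / (1+0.095)^4 = 26285.38646
Total PV = 9837.75704 + 26285.38646 = 36123.14350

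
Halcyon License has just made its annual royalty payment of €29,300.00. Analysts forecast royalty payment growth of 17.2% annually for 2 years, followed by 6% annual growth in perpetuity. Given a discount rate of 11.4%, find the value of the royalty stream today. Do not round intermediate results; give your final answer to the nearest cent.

D_1 = 34339.60000
D_2 = 40246.01120
Terminal value at year 2: TV = D_2×(1+g_2)/(r−g_2) = 42660.77187/0.054 = 790014.29393
P_0 = D_1/(1+r)^1 + D_2/(1+r)^2 + TV/(1+r)^2
    = 30825.49372 + 32430.41170 + 636596.97044 = 699852.87586

€699852.88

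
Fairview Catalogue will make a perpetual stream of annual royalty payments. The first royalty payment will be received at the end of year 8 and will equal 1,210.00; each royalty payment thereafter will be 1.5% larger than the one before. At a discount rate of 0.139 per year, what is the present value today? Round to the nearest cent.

Value at end of year 7: C₁ / (r − g) = 1,210.00 / (0.139 − 0.015) = 9,758.0645
Discount to today: PV = 9,758.0645 / (1 + 0.139)^7 = 9,758.0645 / 2.486944 = 3,923.72

3923.72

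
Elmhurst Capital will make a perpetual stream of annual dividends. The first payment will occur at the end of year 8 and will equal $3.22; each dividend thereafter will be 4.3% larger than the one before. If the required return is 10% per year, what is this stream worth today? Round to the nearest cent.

Value at end of year 7: C₁ / (r − g) = $3.22 / (0.1 − 0.043) = $56.4912
Discount to today: PV = $56.4912 / (1 + 0.1)^7 = $56.4912 / 1.948717 = $28.99

$28.99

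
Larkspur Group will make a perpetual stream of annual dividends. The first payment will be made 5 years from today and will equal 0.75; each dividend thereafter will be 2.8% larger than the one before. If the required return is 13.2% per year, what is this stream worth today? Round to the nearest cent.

Value at end of year 4: C₁ / (r − g) = 0.75 / (0.132 − 0.028) = 7.2115
Discount to today: PV = 7.2115 / (1 + 0.132)^4 = 7.2115 / 1.642047 = 4.39

4.39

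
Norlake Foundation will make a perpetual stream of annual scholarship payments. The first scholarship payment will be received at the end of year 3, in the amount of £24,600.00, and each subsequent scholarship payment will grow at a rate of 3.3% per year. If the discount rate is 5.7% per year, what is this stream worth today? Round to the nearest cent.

£917432.01

Value at end of year 2: C₁ / (r − g) = £24,600.00 / (0.057 − 0.033) = £1,025,000.0000
Discount to today: PV = £1,025,000.0000 / (1 + 0.057)^2 = £1,025,000.0000 / 1.117249 = £917,432.01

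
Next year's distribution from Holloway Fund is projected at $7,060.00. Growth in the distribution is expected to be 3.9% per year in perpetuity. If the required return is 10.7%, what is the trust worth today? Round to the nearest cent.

$103823.53

Growing perpetuity: P = D₁ / (r − g) = $7,060.0000 / (0.107 − 0.039) = $103,823.53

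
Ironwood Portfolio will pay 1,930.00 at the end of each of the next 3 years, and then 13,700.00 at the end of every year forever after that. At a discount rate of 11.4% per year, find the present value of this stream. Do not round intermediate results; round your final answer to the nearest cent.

91611.84

PV of 3-year annuity: 1,930.00 × [1 − (1+0.114)^−3] / 0.114 = 4683.75040
Perpetuity value at year 3: 13,700.00 / 0.114 = 120175.43860
PV of perpetuity: 120175.43860 / (1+0.114)^3 = 86928.09120
Total PV = 4683.75040 + 86928.09120 = 91611.84160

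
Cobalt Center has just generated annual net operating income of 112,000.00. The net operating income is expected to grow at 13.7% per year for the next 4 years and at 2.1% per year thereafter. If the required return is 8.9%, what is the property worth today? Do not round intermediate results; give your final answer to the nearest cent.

2497911.42

D_1 = 127344.00000
D_2 = 144790.12800
D_3 = 164626.37554
D_4 = 187180.18898
Terminal value at year 4: TV = D_4×(1+g_2)/(r−g_2) = 191110.97295/0.068 = 2810455.48460
P_0 = D_1/(1+r)^1 + D_2/(1+r)^2 + D_3/(1+r)^3 + D_4/(1+r)^4 + TV/(1+r)^4
    = 116936.63912 + 122090.87115 + 127472.28695 + 133090.90015 + 1998320.72141 = 2497911.41878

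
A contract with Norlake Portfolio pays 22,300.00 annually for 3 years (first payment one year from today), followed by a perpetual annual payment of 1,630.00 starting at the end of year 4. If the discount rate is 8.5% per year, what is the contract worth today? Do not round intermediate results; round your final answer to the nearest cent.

PV of 3-year annuity: 22,300.00 × [1 − (1+0.085)^−3] / 0.085 = 56954.69888
Perpetuity value at year 3: 1,630.00 / 0.085 = 19176.47059
PV of perpetuity: 19176.47059 / (1+0.085)^3 = 15013.41412
Total PV = 56954.69888 + 15013.41412 = 71968.11301

71968.11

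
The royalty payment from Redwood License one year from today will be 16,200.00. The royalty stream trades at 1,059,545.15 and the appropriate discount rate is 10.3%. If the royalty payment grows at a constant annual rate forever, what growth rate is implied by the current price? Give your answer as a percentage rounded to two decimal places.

P = D₁/(r−g) ⇒ g = r − D₁/P = 0.103 − 16,200.00/1,059,545.15 = 0.087710

8.77%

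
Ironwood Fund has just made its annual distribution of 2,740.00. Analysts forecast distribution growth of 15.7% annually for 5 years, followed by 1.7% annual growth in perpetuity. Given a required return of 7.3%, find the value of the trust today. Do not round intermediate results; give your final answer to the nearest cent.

D_1 = 3170.18000
D_2 = 3667.89826
D_3 = 4243.75829
D_4 = 4910.02834
D_5 = 5680.90279
Terminal value at year 5: TV = D_5×(1+g_2)/(r−g_2) = 5777.47813/0.056 = 103169.25240
P_0 = D_1/(1+r)^1 + D_2/(1+r)^2 + D_3/(1+r)^3 + D_4/(1+r)^4 + D_5/(1+r)^5 + TV/(1+r)^5
    = 2954.50140 + 3185.79508 + 3435.19562 + 3704.12054 + 3994.09829 + 72535.67781 = 89809.38873

89809.39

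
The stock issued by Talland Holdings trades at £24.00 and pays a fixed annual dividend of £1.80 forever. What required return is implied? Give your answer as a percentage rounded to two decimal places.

P = C/r ⇒ r = C/P = £1.80/£24.00 = 0.075000

7.50%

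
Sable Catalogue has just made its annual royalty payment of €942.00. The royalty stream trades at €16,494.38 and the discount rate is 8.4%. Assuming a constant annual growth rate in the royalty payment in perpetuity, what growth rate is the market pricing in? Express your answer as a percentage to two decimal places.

P = D₀(1+g)/(r−g) ⇒ P(r−g) = D₀(1+g) ⇒ g(P+D₀) = P·r − D₀
g = (P·r − D₀)/(P + D₀) = (€16,494.38×0.084 − €942.00) / (€16,494.38 + €942.00) = 0.025437

2.54%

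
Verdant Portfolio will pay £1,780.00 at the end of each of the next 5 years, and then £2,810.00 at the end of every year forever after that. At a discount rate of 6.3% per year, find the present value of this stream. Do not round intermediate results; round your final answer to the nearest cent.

PV of 5-year annuity: £1,780.00 × [1 − (1+0.063)^−5] / 0.063 = 7437.20849
Perpetuity value at year 5: £2,810.00 / 0.063 = 44603.17460
PV of perpetuity: 44603.17460 / (1+0.063)^5 = 32862.41288
Total PV = 7437.20849 + 32862.41288 = 40299.62138

£40299.62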